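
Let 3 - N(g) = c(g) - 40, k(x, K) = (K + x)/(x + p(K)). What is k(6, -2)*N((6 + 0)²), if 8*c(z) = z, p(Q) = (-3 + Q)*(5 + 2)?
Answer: -154/29 ≈ -5.3103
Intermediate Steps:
p(Q) = -21 + 7*Q (p(Q) = (-3 + Q)*7 = -21 + 7*Q)
c(z) = z/8
k(x, K) = (K + x)/(-21 + x + 7*K) (k(x, K) = (K + x)/(x + (-21 + 7*K)) = (K + x)/(-21 + x + 7*K))
N(g) = 43 - g/8 (N(g) = 3 - (g/8 - 40) = 3 - (-40 + g/8) = 3 + (40 - g/8) = 43 - g/8)
k(6, -2)*N((6 + 0)²) = ((-2 + 6)/(-21 + 6 + 7*(-2)))*(43 - (6 + 0)²/8) = (4/(-21 + 6 - 14))*(43 - ⅛*6²) = (4/(-29))*(43 - ⅛*36) = (-1/29*4)*(43 - 9/2) = -4/29*77/2 = -154/29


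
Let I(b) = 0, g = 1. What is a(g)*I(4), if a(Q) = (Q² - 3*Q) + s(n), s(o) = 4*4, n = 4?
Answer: 0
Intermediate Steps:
s(o) = 16
a(Q) = 16 + Q² - 3*Q (a(Q) = (Q² - 3*Q) + 16 = 16 + Q² - 3*Q)
a(g)*I(4) = (16 + 1² - 3*1)*0 = (16 + 1 - 3)*0 = 14*0 = 0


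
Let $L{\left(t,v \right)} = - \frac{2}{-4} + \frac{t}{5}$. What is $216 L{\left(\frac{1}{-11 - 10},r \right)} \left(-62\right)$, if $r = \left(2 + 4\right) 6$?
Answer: $- \frac{229896}{35} \approx -6568.5$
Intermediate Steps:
$r = 36$ ($r = 6 \cdot 6 = 36$)
$L{\left(t,v \right)} = \frac{1}{2} + \frac{t}{5}$ ($L{\left(t,v \right)} = \left(-2\right) \left(- \frac{1}{4}\right) + t \frac{1}{5} = \frac{1}{2} + \frac{t}{5}$)
$216 L{\left(\frac{1}{-11 - 10},r \right)} \left(-62\right) = 216 \left(\frac{1}{2} + \frac{1}{5 \left(-11 - 10\right)}\right) \left(-62\right) = 216 \left(\frac{1}{2} + \frac{1}{5 \left(-21\right)}\right) \left(-62\right) = 216 \left(\frac{1}{2} + \frac{1}{5} \left(- \frac{1}{21}\right)\right) \left(-62\right) = 216 \left(\frac{1}{2} - \frac{1}{105}\right) \left(-62\right) = 216 \cdot \frac{103}{210} \left(-62\right) = \frac{3708}{35} \left(-62\right) = - \frac{229896}{35}$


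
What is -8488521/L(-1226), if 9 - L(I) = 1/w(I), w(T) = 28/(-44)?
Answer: -59419647/74 ≈ -8.0297e+5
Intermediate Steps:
w(T) = -7/11 (w(T) = 28*(-1/44) = -7/11)
L(I) = 74/7 (L(I) = 9 - 1/(-7/11) = 9 - 1*(-11/7) = 9 + 11/7 = 74/7)
-8488521/L(-1226) = -8488521/74/7 = -8488521*7/74 = -59419647/74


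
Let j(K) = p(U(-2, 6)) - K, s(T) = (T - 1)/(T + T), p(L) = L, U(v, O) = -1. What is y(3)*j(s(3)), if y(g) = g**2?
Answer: -12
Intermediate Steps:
s(T) = (-1 + T)/(2*T) (s(T) = (-1 + T)/((2*T)) = (-1 + T)*(1/(2*T)) = (-1 + T)/(2*T))
j(K) = -1 - K
y(3)*j(s(3)) = 3**2*(-1 - (-1 + 3)/(2*3)) = 9*(-1 - 2/(2*3)) = 9*(-1 - 1*1/3) = 9*(-1 - 1/3) = 9*(-4/3) = -12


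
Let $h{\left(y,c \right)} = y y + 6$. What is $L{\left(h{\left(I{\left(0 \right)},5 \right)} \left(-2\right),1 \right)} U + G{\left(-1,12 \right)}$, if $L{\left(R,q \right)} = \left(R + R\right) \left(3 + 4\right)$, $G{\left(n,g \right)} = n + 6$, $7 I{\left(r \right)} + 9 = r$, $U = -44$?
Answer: $\frac{66035}{7} \approx 9433.6$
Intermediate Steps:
$I{\left(r \right)} = - \frac{9}{7} + \frac{r}{7}$
$h{\left(y,c \right)} = 6 + y^{2}$ ($h{\left(y,c \right)} = y^{2} + 6 = 6 + y^{2}$)
$G{\left(n,g \right)} = 6 + n$
$L{\left(R,q \right)} = 14 R$ ($L{\left(R,q \right)} = 2 R 7 = 14 R$)
$L{\left(h{\left(I{\left(0 \right)},5 \right)} \left(-2\right),1 \right)} U + G{\left(-1,12 \right)} = 14 \left(6 + \left(- \frac{9}{7} + \frac{1}{7} \cdot 0\right)^{2}\right) \left(-2\right) \left(-44\right) + \left(6 - 1\right) = 14 \left(6 + \left(- \frac{9}{7} + 0\right)^{2}\right) \left(-2\right) \left(-44\right) + 5 = 14 \left(6 + \left(- \frac{9}{7}\right)^{2}\right) \left(-2\right) \left(-44\right) + 5 = 14 \left(6 + \frac{81}{49}\right) \left(-2\right) \left(-44\right) + 5 = 14 \cdot \frac{375}{49} \left(-2\right) \left(-44\right) + 5 = 14 \left(- \frac{750}{49}\right) \left(-44\right) + 5 = \left(- \frac{1500}{7}\right) \left(-44\right) + 5 = \frac{66000}{7} + 5 = \frac{66035}{7}$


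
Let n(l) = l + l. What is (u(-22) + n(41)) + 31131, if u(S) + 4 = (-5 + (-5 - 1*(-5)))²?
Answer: 31234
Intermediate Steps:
n(l) = 2*l
u(S) = 21 (u(S) = -4 + (-5 + (-5 - 1*(-5)))² = -4 + (-5 + (-5 + 5))² = -4 + (-5 + 0)² = -4 + (-5)² = -4 + 25 = 21)
(u(-22) + n(41)) + 31131 = (21 + 2*41) + 31131 = (21 + 82) + 31131 = 103 + 31131 = 31234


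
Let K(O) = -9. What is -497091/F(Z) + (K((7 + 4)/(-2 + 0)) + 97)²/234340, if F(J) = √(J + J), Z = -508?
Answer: 1936/58585 + 497091*I*√254/508 ≈ 0.033046 + 15595.0*I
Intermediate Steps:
F(J) = √2*√J (F(J) = √(2*J) = √2*√J)
-497091/F(Z) + (K((7 + 4)/(-2 + 0)) + 97)²/234340 = -497091*(-I*√254/508) + (-9 + 97)²/234340 = -497091*(-I*√254/508) + 88²*(1/234340) = -497091*(-I*√254/508) + 7744*(1/234340) = -(-497091)*I*√254/508 + 1936/58585 = 497091*I*√254/508 + 1936/58585 = 1936/58585 + 497091*I*√254/508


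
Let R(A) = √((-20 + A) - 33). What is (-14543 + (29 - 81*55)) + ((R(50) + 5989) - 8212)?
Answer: -21192 + I*√3 ≈ -21192.0 + 1.732*I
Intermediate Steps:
R(A) = √(-53 + A)
(-14543 + (29 - 81*55)) + ((R(50) + 5989) - 8212) = (-14543 + (29 - 81*55)) + ((√(-53 + 50) + 5989) - 8212) = (-14543 + (29 - 4455)) + ((√(-3) + 5989) - 8212) = (-14543 - 4426) + ((I*√3 + 5989) - 8212) = -18969 + ((5989 + I*√3) - 8212) = -18969 + (-2223 + I*√3) = -21192 + I*√3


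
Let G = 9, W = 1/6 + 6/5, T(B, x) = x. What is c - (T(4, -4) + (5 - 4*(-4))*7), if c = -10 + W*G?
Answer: -1407/10 ≈ -140.70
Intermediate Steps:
W = 41/30 (W = 1*(1/6) + 6*(1/5) = 1/6 + 6/5 = 41/30 ≈ 1.3667)
c = 23/10 (c = -10 + (41/30)*9 = -10 + 123/10 = 23/10 ≈ 2.3000)
c - (T(4, -4) + (5 - 4*(-4))*7) = 23/10 - (-4 + (5 - 4*(-4))*7) = 23/10 - (-4 + (5 + 16)*7) = 23/10 - (-4 + 21*7) = 23/10 - (-4 + 147) = 23/10 - 1*143 = 23/10 - 143 = -1407/10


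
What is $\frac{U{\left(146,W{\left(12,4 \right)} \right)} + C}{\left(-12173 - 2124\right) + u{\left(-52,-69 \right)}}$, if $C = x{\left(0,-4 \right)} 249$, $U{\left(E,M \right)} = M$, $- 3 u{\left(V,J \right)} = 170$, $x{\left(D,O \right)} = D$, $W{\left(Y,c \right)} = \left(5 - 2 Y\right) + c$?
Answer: $\frac{45}{43061} \approx 0.001045$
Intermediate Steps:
$W{\left(Y,c \right)} = 5 + c - 2 Y$
$u{\left(V,J \right)} = - \frac{170}{3}$ ($u{\left(V,J \right)} = \left(- \frac{1}{3}\right) 170 = - \frac{170}{3}$)
$C = 0$ ($C = 0 \cdot 249 = 0$)
$\frac{U{\left(146,W{\left(12,4 \right)} \right)} + C}{\left(-12173 - 2124\right) + u{\left(-52,-69 \right)}} = \frac{\left(5 + 4 - 24\right) + 0}{\left(-12173 - 2124\right) - \frac{170}{3}} = \frac{-15 + 0}{-14297 - \frac{170}{3}} = - \frac{15}{- \frac{43061}{3}} = \left(-15\right) \left(- \frac{3}{43061}\right) = \frac{45}{43061}$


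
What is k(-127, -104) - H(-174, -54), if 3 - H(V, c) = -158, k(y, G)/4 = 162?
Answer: 487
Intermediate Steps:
k(y, G) = 648 (k(y, G) = 4*162 = 648)
H(V, c) = 161 (H(V, c) = 3 - 1*(-158) = 3 + 158 = 161)
k(-127, -104) - H(-174, -54) = 648 - 1*161 = 648 - 161 = 487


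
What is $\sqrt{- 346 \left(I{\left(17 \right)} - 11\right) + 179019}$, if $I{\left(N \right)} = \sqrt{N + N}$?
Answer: $\sqrt{182825 - 346 \sqrt{34}} \approx 425.21$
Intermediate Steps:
$I{\left(N \right)} = \sqrt{2} \sqrt{N}$ ($I{\left(N \right)} = \sqrt{2 N} = \sqrt{2} \sqrt{N}$)
$\sqrt{- 346 \left(I{\left(17 \right)} - 11\right) + 179019} = \sqrt{- 346 \left(\sqrt{2} \sqrt{17} - 11\right) + 179019} = \sqrt{- 346 \left(\sqrt{34} - 11\right) + 179019} = \sqrt{- 346 \left(-11 + \sqrt{34}\right) + 179019} = \sqrt{\left(3806 - 346 \sqrt{34}\right) + 179019} = \sqrt{182825 - 346 \sqrt{34}}$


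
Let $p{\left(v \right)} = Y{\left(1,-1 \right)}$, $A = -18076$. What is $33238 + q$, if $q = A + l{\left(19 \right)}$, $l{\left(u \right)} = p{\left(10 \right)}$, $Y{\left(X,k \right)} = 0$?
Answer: $15162$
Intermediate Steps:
$p{\left(v \right)} = 0$
$l{\left(u \right)} = 0$
$q = -18076$ ($q = -18076 + 0 = -18076$)
$33238 + q = 33238 - 18076 = 15162$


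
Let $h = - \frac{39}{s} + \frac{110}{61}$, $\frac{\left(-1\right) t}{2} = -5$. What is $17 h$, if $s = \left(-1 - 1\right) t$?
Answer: $\frac{77843}{1220} \approx 63.806$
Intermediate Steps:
$t = 10$ ($t = \left(-2\right) \left(-5\right) = 10$)
$s = -20$ ($s = \left(-1 - 1\right) 10 = \left(-2\right) 10 = -20$)
$h = \frac{4579}{1220}$ ($h = - \frac{39}{-20} + \frac{110}{61} = \left(-39\right) \left(- \frac{1}{20}\right) + 110 \cdot \frac{1}{61} = \frac{39}{20} + \frac{110}{61} = \frac{4579}{1220} \approx 3.7533$)
$17 h = 17 \cdot \frac{4579}{1220} = \frac{77843}{1220}$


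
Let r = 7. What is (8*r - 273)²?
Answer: 47089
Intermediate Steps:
(8*r - 273)² = (8*7 - 273)² = (56 - 273)² = (-217)² = 47089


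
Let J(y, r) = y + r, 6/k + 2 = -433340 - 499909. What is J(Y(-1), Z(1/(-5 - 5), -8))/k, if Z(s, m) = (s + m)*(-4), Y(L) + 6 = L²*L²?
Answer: -127855387/30 ≈ -4.2618e+6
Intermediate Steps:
Y(L) = -6 + L⁴ (Y(L) = -6 + L²*L² = -6 + L⁴)
k = -6/933251 (k = 6/(-2 + (-433340 - 499909)) = 6/(-2 - 933249) = 6/(-933251) = 6*(-1/933251) = -6/933251 ≈ -6.4291e-6)
Z(s, m) = -4*m - 4*s (Z(s, m) = (m + s)*(-4) = -4*m - 4*s)
J(y, r) = r + y
J(Y(-1), Z(1/(-5 - 5), -8))/k = ((-4*(-8) - 4/(-5 - 5)) + (-6 + (-1)⁴))/(-6/933251) = ((32 - 4/(-10)) + (-6 + 1))*(-933251/6) = ((32 - 4*(-⅒)) - 5)*(-933251/6) = ((32 + ⅖) - 5)*(-933251/6) = (162/5 - 5)*(-933251/6) = (137/5)*(-933251/6) = -127855387/30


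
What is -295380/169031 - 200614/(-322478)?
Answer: -30671783303/27254389409 ≈ -1.1254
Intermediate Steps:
-295380/169031 - 200614/(-322478) = -295380*1/169031 - 200614*(-1/322478) = -295380/169031 + 100307/161239 = -30671783303/27254389409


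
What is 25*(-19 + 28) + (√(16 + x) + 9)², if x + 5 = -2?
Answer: 369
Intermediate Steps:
x = -7 (x = -5 - 2 = -7)
25*(-19 + 28) + (√(16 + x) + 9)² = 25*(-19 + 28) + (√(16 - 7) + 9)² = 25*9 + (√9 + 9)² = 225 + (3 + 9)² = 225 + 12² = 225 + 144 = 369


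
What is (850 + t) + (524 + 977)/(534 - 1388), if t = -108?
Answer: 632167/854 ≈ 740.24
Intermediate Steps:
(850 + t) + (524 + 977)/(534 - 1388) = (850 - 108) + (524 + 977)/(534 - 1388) = 742 + 1501/(-854) = 742 + 1501*(-1/854) = 742 - 1501/854 = 632167/854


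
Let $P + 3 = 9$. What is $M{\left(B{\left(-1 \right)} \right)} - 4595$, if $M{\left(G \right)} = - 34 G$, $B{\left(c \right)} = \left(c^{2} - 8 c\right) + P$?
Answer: $-5105$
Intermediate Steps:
$P = 6$ ($P = -3 + 9 = 6$)
$B{\left(c \right)} = 6 + c^{2} - 8 c$ ($B{\left(c \right)} = \left(c^{2} - 8 c\right) + 6 = 6 + c^{2} - 8 c$)
$M{\left(B{\left(-1 \right)} \right)} - 4595 = - 34 \left(6 + \left(-1\right)^{2} - -8\right) - 4595 = - 34 \left(6 + 1 + 8\right) - 4595 = \left(-34\right) 15 - 4595 = -510 - 4595 = -5105$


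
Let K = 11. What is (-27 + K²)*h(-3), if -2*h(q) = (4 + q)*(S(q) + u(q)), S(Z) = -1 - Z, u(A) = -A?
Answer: -235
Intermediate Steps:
h(q) = -(-1 - 2*q)*(4 + q)/2 (h(q) = -(4 + q)*((-1 - q) - q)/2 = -(4 + q)*(-1 - 2*q)/2 = -(-1 - 2*q)*(4 + q)/2)
(-27 + K²)*h(-3) = (-27 + 11²)*(2 + (-3)² + (9/2)*(-3)) = (-27 + 121)*(2 + 9 - 27/2) = 94*(-5/2) = -235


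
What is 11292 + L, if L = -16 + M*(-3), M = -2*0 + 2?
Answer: 11270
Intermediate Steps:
M = 2 (M = 0 + 2 = 2)
L = -22 (L = -16 + 2*(-3) = -16 - 6 = -22)
11292 + L = 11292 - 22 = 11270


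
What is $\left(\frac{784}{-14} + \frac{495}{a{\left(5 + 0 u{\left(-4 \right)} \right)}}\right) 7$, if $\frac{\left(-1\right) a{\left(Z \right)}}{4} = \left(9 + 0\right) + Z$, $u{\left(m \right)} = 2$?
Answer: $- \frac{3631}{8} \approx -453.88$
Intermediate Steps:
$a{\left(Z \right)} = -36 - 4 Z$ ($a{\left(Z \right)} = - 4 \left(\left(9 + 0\right) + Z\right) = - 4 \left(9 + Z\right) = -36 - 4 Z$)
$\left(\frac{784}{-14} + \frac{495}{a{\left(5 + 0 u{\left(-4 \right)} \right)}}\right) 7 = \left(\frac{784}{-14} + \frac{495}{-36 - 4 \left(5 + 0 \cdot 2\right)}\right) 7 = \left(784 \left(- \frac{1}{14}\right) + \frac{495}{-36 - 4 \left(5 + 0\right)}\right) 7 = \left(-56 + \frac{495}{-36 - 20}\right) 7 = \left(-56 + \frac{495}{-56}\right) 7 = \left(-56 + 495 \left(- \frac{1}{56}\right)\right) 7 = \left(-56 - \frac{495}{56}\right) 7 = \left(- \frac{3631}{56}\right) 7 = - \frac{3631}{8}$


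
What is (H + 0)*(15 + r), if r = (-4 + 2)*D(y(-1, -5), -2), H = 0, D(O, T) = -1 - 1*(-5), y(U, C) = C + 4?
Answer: 0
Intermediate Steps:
y(U, C) = 4 + C
D(O, T) = 4 (D(O, T) = -1 + 5 = 4)
r = -8 (r = (-4 + 2)*4 = -2*4 = -8)
(H + 0)*(15 + r) = (0 + 0)*(15 - 8) = 0*7 = 0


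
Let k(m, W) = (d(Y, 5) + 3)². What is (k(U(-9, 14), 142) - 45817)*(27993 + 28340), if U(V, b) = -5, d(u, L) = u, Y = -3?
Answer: -2581009061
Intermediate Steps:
k(m, W) = 0 (k(m, W) = (-3 + 3)² = 0² = 0)
(k(U(-9, 14), 142) - 45817)*(27993 + 28340) = (0 - 45817)*(27993 + 28340) = -45817*56333 = -2581009061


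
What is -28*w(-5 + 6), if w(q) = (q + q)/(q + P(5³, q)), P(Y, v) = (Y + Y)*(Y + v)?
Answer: -56/31501 ≈ -0.0017777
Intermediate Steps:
P(Y, v) = 2*Y*(Y + v) (P(Y, v) = (2*Y)*(Y + v) = 2*Y*(Y + v))
w(q) = 2*q/(31250 + 251*q) (w(q) = (q + q)/(q + 2*5³*(5³ + q)) = (2*q)/(q + 2*125*(125 + q)) = (2*q)/(q + (31250 + 250*q)) = (2*q)/(31250 + 251*q) = 2*q/(31250 + 251*q))
-28*w(-5 + 6) = -56*(-5 + 6)/(31250 + 251*(-5 + 6)) = -56/(31250 + 251*1) = -56/(31250 + 251) = -56/31501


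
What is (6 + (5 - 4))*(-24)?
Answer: -168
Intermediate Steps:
(6 + (5 - 4))*(-24) = (6 + 1)*(-24) = 7*(-24) = -168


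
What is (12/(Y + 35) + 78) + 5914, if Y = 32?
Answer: 401476/67 ≈ 5992.2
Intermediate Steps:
(12/(Y + 35) + 78) + 5914 = (12/(32 + 35) + 78) + 5914 = (12/67 + 78) + 5914 = 5238/67 + 5914 = 401476/67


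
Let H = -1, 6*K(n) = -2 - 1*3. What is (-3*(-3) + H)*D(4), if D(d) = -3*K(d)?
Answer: 20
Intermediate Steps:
K(n) = -⅚ (K(n) = (-2 - 1*3)/6 = (-2 - 3)/6 = (⅙)*(-5) = -⅚)
D(d) = 5/2 (D(d) = -3*(-⅚) = 5/2)
(-3*(-3) + H)*D(4) = (-3*(-3) - 1)*(5/2) = (9 - 1)*(5/2) = 8*(5/2) = 20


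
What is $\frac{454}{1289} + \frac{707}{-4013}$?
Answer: $\frac{910579}{5172757} \approx 0.17603$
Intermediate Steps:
$\frac{454}{1289} + \frac{707}{-4013} = 454 \cdot \frac{1}{1289} + 707 \left(- \frac{1}{4013}\right) = \frac{454}{1289} - \frac{707}{4013} = \frac{910579}{5172757}$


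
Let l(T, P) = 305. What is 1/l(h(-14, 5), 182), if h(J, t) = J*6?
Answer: 1/305 ≈ 0.0032787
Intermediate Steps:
h(J, t) = 6*J
1/l(h(-14, 5), 182) = 1/305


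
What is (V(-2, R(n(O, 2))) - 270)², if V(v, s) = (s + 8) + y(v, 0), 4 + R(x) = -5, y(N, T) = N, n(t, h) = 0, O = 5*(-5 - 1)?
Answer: 74529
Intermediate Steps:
O = -30 (O = 5*(-6) = -30)
R(x) = -9 (R(x) = -4 - 5 = -9)
V(v, s) = 8 + s + v (V(v, s) = (s + 8) + v = (8 + s) + v = 8 + s + v)
(V(-2, R(n(O, 2))) - 270)² = ((8 - 9 - 2) - 270)² = (-3 - 270)² = (-273)² = 74529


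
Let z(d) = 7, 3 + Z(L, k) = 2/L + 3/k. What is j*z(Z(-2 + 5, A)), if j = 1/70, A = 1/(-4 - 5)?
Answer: ⅒ ≈ 0.10000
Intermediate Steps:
A = -⅑ (A = 1/(-9) = -⅑ ≈ -0.11111)
Z(L, k) = -3 + 2/L + 3/k (Z(L, k) = -3 + (2/L + 3/k) = -3 + 2/L + 3/k)
j = 1/70 ≈ 0.014286
j*z(Z(-2 + 5, A)) = (1/70)*7 = ⅒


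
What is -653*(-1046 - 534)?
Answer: 1031740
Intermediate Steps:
-653*(-1046 - 534) = -653*(-1580) = 1031740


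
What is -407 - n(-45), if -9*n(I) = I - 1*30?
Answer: -1246/3 ≈ -415.33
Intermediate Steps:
n(I) = 10/3 - I/9 (n(I) = -(I - 1*30)/9 = -(I - 30)/9 = -(-30 + I)/9 = 10/3 - I/9)
-407 - n(-45) = -407 - (10/3 - 1/9*(-45)) = -407 - (10/3 + 5) = -407 - 1*25/3 = -407 - 25/3 = -1246/3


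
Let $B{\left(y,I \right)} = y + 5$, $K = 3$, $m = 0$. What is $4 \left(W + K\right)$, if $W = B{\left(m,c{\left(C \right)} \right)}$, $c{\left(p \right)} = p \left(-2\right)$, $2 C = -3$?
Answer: $32$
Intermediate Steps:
$C = - \frac{3}{2}$ ($C = \frac{1}{2} \left(-3\right) = - \frac{3}{2} \approx -1.5$)
$c{\left(p \right)} = - 2 p$
$B{\left(y,I \right)} = 5 + y$
$W = 5$ ($W = 5 + 0 = 5$)
$4 \left(W + K\right) = 4 \left(5 + 3\right) = 4 \cdot 8 = 32$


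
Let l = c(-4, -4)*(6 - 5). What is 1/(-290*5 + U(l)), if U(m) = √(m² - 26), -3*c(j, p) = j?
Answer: -6525/9461359 - 3*I*√218/18922718 ≈ -0.00068965 - 2.3408e-6*I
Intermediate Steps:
c(j, p) = -j/3
l = 4/3 (l = (-⅓*(-4))*(6 - 5) = (4/3)*1 = 4/3 ≈ 1.3333)
U(m) = √(-26 + m²)
1/(-290*5 + U(l)) = 1/(-290*5 + √(-26 + (4/3)²)) = 1/(-1450 + √(-26 + 16/9)) = 1/(-1450 + √(-218/9)) = 1/(-1450 + I*√218/3)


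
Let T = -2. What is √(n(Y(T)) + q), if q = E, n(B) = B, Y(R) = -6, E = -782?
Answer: 2*I*√197 ≈ 28.071*I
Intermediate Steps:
q = -782
√(n(Y(T)) + q) = √(-6 - 782) = √(-788) = 2*I*√197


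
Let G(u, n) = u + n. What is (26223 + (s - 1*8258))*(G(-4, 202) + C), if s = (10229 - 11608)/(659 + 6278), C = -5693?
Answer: -97828133410/991 ≈ -9.8717e+7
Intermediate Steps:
s = -197/991 (s = -1379/6937 = -1379*1/6937 = -197/991 ≈ -0.19879)
G(u, n) = n + u
(26223 + (s - 1*8258))*(G(-4, 202) + C) = (26223 + (-197/991 - 1*8258))*((202 - 4) - 5693) = (26223 + (-197/991 - 8258))*(198 - 5693) = (26223 - 8183875/991)*(-5495) = (17803118/991)*(-5495) = -97828133410/991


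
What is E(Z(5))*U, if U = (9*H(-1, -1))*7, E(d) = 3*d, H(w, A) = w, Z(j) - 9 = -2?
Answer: -1323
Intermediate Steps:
Z(j) = 7 (Z(j) = 9 - 2 = 7)
U = -63 (U = (9*(-1))*7 = -9*7 = -63)
E(Z(5))*U = (3*7)*(-63) = 21*(-63) = -1323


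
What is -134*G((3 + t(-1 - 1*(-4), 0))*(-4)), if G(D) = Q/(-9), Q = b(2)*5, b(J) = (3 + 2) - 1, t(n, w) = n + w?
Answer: 2680/9 ≈ 297.78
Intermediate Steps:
b(J) = 4 (b(J) = 5 - 1 = 4)
Q = 20 (Q = 4*5 = 20)
G(D) = -20/9 (G(D) = 20/(-9) = 20*(-1/9) = -20/9)
-134*G((3 + t(-1 - 1*(-4), 0))*(-4)) = -134*(-20/9) = 2680/9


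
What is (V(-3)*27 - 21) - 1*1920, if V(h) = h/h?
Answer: -1914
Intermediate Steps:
V(h) = 1
(V(-3)*27 - 21) - 1*1920 = (1*27 - 21) - 1*1920 = (27 - 21) - 1920 = 6 - 1920 = -1914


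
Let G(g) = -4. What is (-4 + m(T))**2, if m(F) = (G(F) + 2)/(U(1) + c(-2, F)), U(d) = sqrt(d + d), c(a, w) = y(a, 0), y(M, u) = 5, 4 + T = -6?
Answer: 10412/529 - 408*sqrt(2)/529 ≈ 18.592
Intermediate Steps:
T = -10 (T = -4 - 6 = -10)
c(a, w) = 5
U(d) = sqrt(2)*sqrt(d) (U(d) = sqrt(2*d) = sqrt(2)*sqrt(d))
m(F) = -2/(5 + sqrt(2)) (m(F) = (-4 + 2)/(sqrt(2)*sqrt(1) + 5) = -2/(sqrt(2)*1 + 5) = -2/(sqrt(2) + 5) = -2/(5 + sqrt(2)))
(-4 + m(T))**2 = (-4 + (-10/23 + 2*sqrt(2)/23))**2 = (-102/23 + 2*sqrt(2)/23)**2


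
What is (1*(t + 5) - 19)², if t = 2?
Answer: 144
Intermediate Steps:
(1*(t + 5) - 19)² = (1*(2 + 5) - 19)² = (1*7 - 19)² = (7 - 19)² = (-12)² = 144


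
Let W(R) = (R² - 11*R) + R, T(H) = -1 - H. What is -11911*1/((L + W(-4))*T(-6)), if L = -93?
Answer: 11911/185 ≈ 64.384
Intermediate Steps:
W(R) = R² - 10*R
-11911*1/((L + W(-4))*T(-6)) = -11911*1/((-1 - 1*(-6))*(-93 - 4*(-10 - 4))) = -11911*1/((-1 + 6)*(-93 - 4*(-14))) = -11911*1/(5*(-93 + 56)) = -11911/(5*(-37)) = -11911/(-185) = -11911*(-1/185) = 11911/185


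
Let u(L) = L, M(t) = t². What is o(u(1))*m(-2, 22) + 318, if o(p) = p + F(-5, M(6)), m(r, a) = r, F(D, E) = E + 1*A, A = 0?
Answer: 244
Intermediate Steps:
F(D, E) = E (F(D, E) = E + 1*0 = E + 0 = E)
o(p) = 36 + p (o(p) = p + 6² = p + 36 = 36 + p)
o(u(1))*m(-2, 22) + 318 = (36 + 1)*(-2) + 318 = 37*(-2) + 318 = -74 + 318 = 244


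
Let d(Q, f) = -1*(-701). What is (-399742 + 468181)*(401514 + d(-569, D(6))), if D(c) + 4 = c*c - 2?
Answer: 27527192385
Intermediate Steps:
D(c) = -6 + c² (D(c) = -4 + (c*c - 2) = -4 + (c² - 2) = -4 + (-2 + c²) = -6 + c²)
d(Q, f) = 701
(-399742 + 468181)*(401514 + d(-569, D(6))) = (-399742 + 468181)*(401514 + 701) = 68439*402215 = 27527192385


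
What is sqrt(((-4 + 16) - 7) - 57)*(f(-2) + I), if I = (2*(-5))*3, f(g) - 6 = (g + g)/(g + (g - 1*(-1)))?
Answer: -136*I*sqrt(13)/3 ≈ -163.45*I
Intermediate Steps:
f(g) = 6 + 2*g/(1 + 2*g) (f(g) = 6 + (g + g)/(g + (g - 1*(-1))) = 6 + (2*g)/(g + (g + 1)) = 6 + (2*g)/(g + (1 + g)) = 6 + (2*g)/(1 + 2*g) = 6 + 2*g/(1 + 2*g))
I = -30 (I = -10*3 = -30)
sqrt(((-4 + 16) - 7) - 57)*(f(-2) + I) = sqrt(((-4 + 16) - 7) - 57)*(2*(3 + 7*(-2))/(1 + 2*(-2)) - 30) = sqrt((12 - 7) - 57)*(2*(3 - 14)/(1 - 4) - 30) = sqrt(5 - 57)*(2*(-11)/(-3) - 30) = sqrt(-52)*(2*(-1/3)*(-11) - 30) = (2*I*sqrt(13))*(22/3 - 30) = (2*I*sqrt(13))*(-68/3) = -136*I*sqrt(13)/3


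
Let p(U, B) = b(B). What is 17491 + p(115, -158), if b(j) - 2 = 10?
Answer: 17503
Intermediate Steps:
b(j) = 12 (b(j) = 2 + 10 = 12)
p(U, B) = 12
17491 + p(115, -158) = 17491 + 12 = 17503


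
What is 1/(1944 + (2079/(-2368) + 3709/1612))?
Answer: 954304/1856524867 ≈ 0.00051403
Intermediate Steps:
1/(1944 + (2079/(-2368) + 3709/1612)) = 1/(1944 + (2079*(-1/2368) + 3709*(1/1612))) = 1/(1944 + (-2079/2368 + 3709/1612)) = 1/(1944 + 1357891/954304) = 1/(1856524867/954304) = 954304/1856524867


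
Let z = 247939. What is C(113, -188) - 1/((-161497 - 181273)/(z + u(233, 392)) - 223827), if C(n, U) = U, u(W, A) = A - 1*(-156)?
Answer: -10456266945085/55618442519 ≈ -188.00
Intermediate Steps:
u(W, A) = 156 + A (u(W, A) = A + 156 = 156 + A)
C(113, -188) - 1/((-161497 - 181273)/(z + u(233, 392)) - 223827) = -188 - 1/((-161497 - 181273)/(247939 + (156 + 392)) - 223827) = -188 - 1/(-342770/(247939 + 548) - 223827) = -188 - 1/(-342770/248487 - 223827) = -188 - 1/(-55618442519/248487) = -188 - 1*(-248487/55618442519) = -188 + 248487/55618442519 = -10456266945085/55618442519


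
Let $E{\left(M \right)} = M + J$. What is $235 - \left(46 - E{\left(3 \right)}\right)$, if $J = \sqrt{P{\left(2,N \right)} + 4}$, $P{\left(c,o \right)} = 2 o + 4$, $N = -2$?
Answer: $194$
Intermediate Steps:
$P{\left(c,o \right)} = 4 + 2 o$
$J = 2$ ($J = \sqrt{\left(4 + 2 \left(-2\right)\right) + 4} = \sqrt{\left(4 - 4\right) + 4} = \sqrt{0 + 4} = \sqrt{4} = 2$)
$E{\left(M \right)} = 2 + M$ ($E{\left(M \right)} = M + 2 = 2 + M$)
$235 - \left(46 - E{\left(3 \right)}\right) = 235 - \left(46 - \left(2 + 3\right)\right) = 235 - \left(46 - 5\right) = 235 - 41 = 194$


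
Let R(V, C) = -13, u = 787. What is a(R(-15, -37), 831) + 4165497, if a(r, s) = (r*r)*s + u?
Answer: 4306723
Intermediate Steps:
a(r, s) = 787 + s*r² (a(r, s) = (r*r)*s + 787 = r²*s + 787 = s*r² + 787 = 787 + s*r²)
a(R(-15, -37), 831) + 4165497 = (787 + 831*(-13)²) + 4165497 = (787 + 831*169) + 4165497 = (787 + 140439) + 4165497 = 141226 + 4165497 = 4306723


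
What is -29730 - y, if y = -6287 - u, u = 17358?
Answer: -6085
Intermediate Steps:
y = -23645 (y = -6287 - 1*17358 = -6287 - 17358 = -23645)
-29730 - y = -29730 - 1*(-23645) = -29730 + 23645 = -6085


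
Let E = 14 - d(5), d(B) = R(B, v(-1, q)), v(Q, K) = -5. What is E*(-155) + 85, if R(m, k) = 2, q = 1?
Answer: -1775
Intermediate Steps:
d(B) = 2
E = 12 (E = 14 - 1*2 = 14 - 2 = 12)
E*(-155) + 85 = 12*(-155) + 85 = -1860 + 85 = -1775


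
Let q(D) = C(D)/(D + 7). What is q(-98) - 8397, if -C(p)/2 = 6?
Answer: -764115/91 ≈ -8396.9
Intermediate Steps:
C(p) = -12 (C(p) = -2*6 = -12)
q(D) = -12/(7 + D) (q(D) = -12/(D + 7) = -12/(7 + D))
q(-98) - 8397 = -12/(7 - 98) - 8397 = -12/(-91) - 8397 = -12*(-1/91) - 8397 = 12/91 - 8397 = -764115/91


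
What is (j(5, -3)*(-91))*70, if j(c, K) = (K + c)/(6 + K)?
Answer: -12740/3 ≈ -4246.7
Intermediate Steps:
j(c, K) = (K + c)/(6 + K)
(j(5, -3)*(-91))*70 = (((-3 + 5)/(6 - 3))*(-91))*70 = ((2/3)*(-91))*70 = -182/3*70 = -12740/3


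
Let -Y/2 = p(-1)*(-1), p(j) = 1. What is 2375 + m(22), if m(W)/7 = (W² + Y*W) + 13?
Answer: 6162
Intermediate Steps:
Y = 2 (Y = -2*(-1) = 2)
m(W) = 91 + 7*W² + 14*W (m(W) = 7*((W² + 2*W) + 13) = 7*(13 + W² + 2*W) = 91 + 7*W² + 14*W)
2375 + m(22) = 2375 + (91 + 7*22² + 14*22) = 2375 + (91 + 7*484 + 308) = 2375 + (91 + 3388 + 308) = 2375 + 3787 = 6162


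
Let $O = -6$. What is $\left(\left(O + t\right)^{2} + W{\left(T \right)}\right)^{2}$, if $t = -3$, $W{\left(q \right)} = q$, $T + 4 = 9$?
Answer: $7396$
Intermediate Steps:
$T = 5$ ($T = -4 + 9 = 5$)
$\left(\left(O + t\right)^{2} + W{\left(T \right)}\right)^{2} = \left(\left(-6 - 3\right)^{2} + 5\right)^{2} = \left(\left(-9\right)^{2} + 5\right)^{2} = \left(81 + 5\right)^{2} = 86^{2} = 7396$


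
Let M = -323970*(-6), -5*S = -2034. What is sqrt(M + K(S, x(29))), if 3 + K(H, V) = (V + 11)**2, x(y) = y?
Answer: sqrt(1945417) ≈ 1394.8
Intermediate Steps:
S = 2034/5 (S = -1/5*(-2034) = 2034/5 ≈ 406.80)
K(H, V) = -3 + (11 + V)**2 (K(H, V) = -3 + (V + 11)**2 = -3 + (11 + V)**2)
M = 1943820
sqrt(M + K(S, x(29))) = sqrt(1943820 + (-3 + (11 + 29)**2)) = sqrt(1943820 + (-3 + 40**2)) = sqrt(1943820 + (-3 + 1600)) = sqrt(1943820 + 1597) = sqrt(1945417)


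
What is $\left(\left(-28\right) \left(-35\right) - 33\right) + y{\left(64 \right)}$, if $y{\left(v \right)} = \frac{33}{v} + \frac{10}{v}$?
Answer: $\frac{60651}{64} \approx 947.67$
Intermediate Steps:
$y{\left(v \right)} = \frac{43}{v}$
$\left(\left(-28\right) \left(-35\right) - 33\right) + y{\left(64 \right)} = \left(\left(-28\right) \left(-35\right) - 33\right) + \frac{43}{64} = \left(980 - 33\right) + 43 \cdot \frac{1}{64} = 947 + \frac{43}{64} = \frac{60651}{64}$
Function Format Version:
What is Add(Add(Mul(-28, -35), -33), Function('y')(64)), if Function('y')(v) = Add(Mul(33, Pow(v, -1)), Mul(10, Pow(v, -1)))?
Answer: Rational(60651, 64) ≈ 947.67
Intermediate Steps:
Function('y')(v) = Mul(43, Pow(v, -1))
Add(Add(Mul(-28, -35), -33), Function('y')(64)) = Add(Add(Mul(-28, -35), -33), Mul(43, Pow(64, -1))) = Add(Add(980, -33), Mul(43, Rational(1, 64))) = Add(947, Rational(43, 64)) = Rational(60651, 64)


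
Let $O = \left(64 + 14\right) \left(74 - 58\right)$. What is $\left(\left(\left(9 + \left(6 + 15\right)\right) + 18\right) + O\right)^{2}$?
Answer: $1679616$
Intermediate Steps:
$O = 1248$ ($O = 78 \cdot 16 = 1248$)
$\left(\left(\left(9 + \left(6 + 15\right)\right) + 18\right) + O\right)^{2} = \left(\left(\left(9 + \left(6 + 15\right)\right) + 18\right) + 1248\right)^{2} = \left(\left(\left(9 + 21\right) + 18\right) + 1248\right)^{2} = \left(\left(30 + 18\right) + 1248\right)^{2} = \left(48 + 1248\right)^{2} = 1296^{2} = 1679616$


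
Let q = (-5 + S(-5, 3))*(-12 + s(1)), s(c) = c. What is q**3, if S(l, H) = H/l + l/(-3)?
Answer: 273359449/3375 ≈ 80995.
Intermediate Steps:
S(l, H) = -l/3 + H/l (S(l, H) = H/l + l*(-1/3) = H/l - l/3 = -l/3 + H/l)
q = 649/15 (q = (-5 + (-1/3*(-5) + 3/(-5)))*(-12 + 1) = (-5 + (5/3 + 3*(-1/5)))*(-11) = (-5 + (5/3 - 3/5))*(-11) = (-5 + 16/15)*(-11) = -59/15*(-11) = 649/15 ≈ 43.267)
q**3 = (649/15)**3 = 273359449/3375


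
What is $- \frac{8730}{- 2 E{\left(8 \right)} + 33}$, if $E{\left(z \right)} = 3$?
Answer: $- \frac{970}{3} \approx -323.33$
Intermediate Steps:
$- \frac{8730}{- 2 E{\left(8 \right)} + 33} = - \frac{8730}{\left(-2\right) 3 + 33} = - \frac{8730}{-6 + 33} = - \frac{8730}{27} = \left(-8730\right) \frac{1}{27} = - \frac{970}{3}$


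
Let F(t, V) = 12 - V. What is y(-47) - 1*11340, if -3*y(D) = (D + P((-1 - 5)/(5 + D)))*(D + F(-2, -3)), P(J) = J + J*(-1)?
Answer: -35524/3 ≈ -11841.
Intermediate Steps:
P(J) = 0 (P(J) = J - J = 0)
y(D) = -D*(15 + D)/3 (y(D) = -(D + 0)*(D + (12 - 1*(-3)))/3 = -D*(D + (12 + 3))/3 = -D*(D + 15)/3 = -D*(15 + D)/3)
y(-47) - 1*11340 = (1/3)*(-47)*(-15 - 1*(-47)) - 1*11340 = (1/3)*(-47)*(-15 + 47) - 11340 = (1/3)*(-47)*32 - 11340 = -1504/3 - 11340 = -35524/3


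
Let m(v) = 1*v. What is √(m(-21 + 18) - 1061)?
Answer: 2*I*√266 ≈ 32.619*I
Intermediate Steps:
m(v) = v
√(m(-21 + 18) - 1061) = √((-21 + 18) - 1061) = √(-3 - 1061) = √(-1064) = 2*I*√266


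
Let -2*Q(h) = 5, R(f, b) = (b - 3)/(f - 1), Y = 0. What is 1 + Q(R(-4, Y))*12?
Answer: -29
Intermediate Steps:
R(f, b) = (-3 + b)/(-1 + f)
Q(h) = -5/2 (Q(h) = -½*5 = -5/2)
1 + Q(R(-4, Y))*12 = 1 - 5/2*12 = 1 - 30 = -29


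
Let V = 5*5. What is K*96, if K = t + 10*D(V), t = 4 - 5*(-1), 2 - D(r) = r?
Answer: -21216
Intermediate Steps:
V = 25
D(r) = 2 - r
t = 9 (t = 4 + 5 = 9)
K = -221 (K = 9 + 10*(2 - 1*25) = 9 + 10*(2 - 25) = 9 + 10*(-23) = 9 - 230 = -221)
K*96 = -221*96 = -21216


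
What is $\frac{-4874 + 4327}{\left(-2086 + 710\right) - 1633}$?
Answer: $\frac{547}{3009} \approx 0.18179$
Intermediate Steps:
$\frac{-4874 + 4327}{\left(-2086 + 710\right) - 1633} = - \frac{547}{-1376 - 1633} = - \frac{547}{-3009} = \left(-547\right) \left(- \frac{1}{3009}\right) = \frac{547}{3009}$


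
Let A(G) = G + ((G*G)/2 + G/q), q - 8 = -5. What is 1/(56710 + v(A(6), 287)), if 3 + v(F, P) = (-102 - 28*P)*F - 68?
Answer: -1/154949 ≈ -6.4537e-6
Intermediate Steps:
q = 3 (q = 8 - 5 = 3)
A(G) = G²/2 + 4*G/3 (A(G) = G + ((G*G)/2 + G/3) = G + (G²*(½) + G*(⅓)) = G + (G²/2 + G/3) = G²/2 + 4*G/3)
v(F, P) = -71 + F*(-102 - 28*P) (v(F, P) = -3 + ((-102 - 28*P)*F - 68) = -3 + (F*(-102 - 28*P) - 68) = -3 + (-68 + F*(-102 - 28*P)) = -71 + F*(-102 - 28*P))
1/(56710 + v(A(6), 287)) = 1/(56710 + (-71 - 17*6*(8 + 3*6) - 28*(⅙)*6*(8 + 3*6)*287)) = 1/(56710 + (-71 - 17*6*(8 + 18) - 28*(⅙)*6*(8 + 18)*287)) = 1/(56710 + (-71 - 17*6*26 - 28*(⅙)*6*26*287)) = 1/(56710 + (-71 - 102*26 - 28*26*287)) = 1/(56710 + (-71 - 2652 - 208936)) = 1/(56710 - 211659) = 1/(-154949) = -1/154949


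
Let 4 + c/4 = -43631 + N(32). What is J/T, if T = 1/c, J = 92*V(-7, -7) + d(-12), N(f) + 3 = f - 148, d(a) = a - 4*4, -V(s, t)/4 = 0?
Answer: 4900448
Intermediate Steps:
V(s, t) = 0 (V(s, t) = -4*0 = 0)
d(a) = -16 + a (d(a) = a - 16 = -16 + a)
N(f) = -151 + f (N(f) = -3 + (f - 148) = -3 + (-148 + f) = -151 + f)
J = -28 (J = 92*0 + (-16 - 12) = 0 - 28 = -28)
c = -175016 (c = -16 + 4*(-43631 + (-151 + 32)) = -16 + 4*(-43631 - 119) = -16 + 4*(-43750) = -16 - 175000 = -175016)
T = -1/175016 (T = 1/(-175016) = -1/175016 ≈ -5.7138e-6)
J/T = -28/(-1/175016) = -28*(-175016) = 4900448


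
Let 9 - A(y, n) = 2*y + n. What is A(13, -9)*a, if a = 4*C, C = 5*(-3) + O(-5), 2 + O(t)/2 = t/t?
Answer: 544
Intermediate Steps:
O(t) = -2 (O(t) = -4 + 2*(t/t) = -4 + 2*1 = -4 + 2 = -2)
C = -17 (C = 5*(-3) - 2 = -15 - 2 = -17)
a = -68 (a = 4*(-17) = -68)
A(y, n) = 9 - n - 2*y (A(y, n) = 9 - (2*y + n) = 9 - (n + 2*y) = 9 + (-n - 2*y) = 9 - n - 2*y)
A(13, -9)*a = (9 - 1*(-9) - 2*13)*(-68) = (9 + 9 - 26)*(-68) = -8*(-68) = 544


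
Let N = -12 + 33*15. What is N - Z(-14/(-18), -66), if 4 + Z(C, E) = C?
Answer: 4376/9 ≈ 486.22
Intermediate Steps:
Z(C, E) = -4 + C
N = 483 (N = -12 + 495 = 483)
N - Z(-14/(-18), -66) = 483 - (-4 - 14/(-18)) = 483 - (-4 - 14*(-1/18)) = 483 - (-4 + 7/9) = 483 - 1*(-29/9) = 483 + 29/9 = 4376/9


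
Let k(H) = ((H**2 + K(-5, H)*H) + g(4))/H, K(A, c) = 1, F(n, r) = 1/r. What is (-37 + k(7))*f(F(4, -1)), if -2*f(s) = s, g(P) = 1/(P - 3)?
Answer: -101/7 ≈ -14.429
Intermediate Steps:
g(P) = 1/(-3 + P)
f(s) = -s/2
k(H) = (1 + H + H**2)/H (k(H) = ((H**2 + 1*H) + 1/(-3 + 4))/H = ((H**2 + H) + 1/1)/H = ((H + H**2) + 1)/H = (1 + H + H**2)/H)
(-37 + k(7))*f(F(4, -1)) = (-37 + (1 + 7 + 1/7))*(-1/2/(-1)) = (-37 + (1 + 7 + 1/7))*(-1/2*(-1)) = (-37 + 57/7)*(1/2) = -202/7*1/2 = -101/7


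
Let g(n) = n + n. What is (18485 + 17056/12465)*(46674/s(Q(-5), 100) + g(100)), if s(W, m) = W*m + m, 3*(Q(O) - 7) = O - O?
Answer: 23812211622797/4986000 ≈ 4.7758e+6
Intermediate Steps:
Q(O) = 7 (Q(O) = 7 + (O - O)/3 = 7 + (1/3)*0 = 7 + 0 = 7)
s(W, m) = m + W*m
g(n) = 2*n
(18485 + 17056/12465)*(46674/s(Q(-5), 100) + g(100)) = (18485 + 17056/12465)*(46674/((100*(1 + 7))) + 2*100) = (18485 + 17056*(1/12465))*(46674/((100*8)) + 200) = (18485 + 17056/12465)*(46674/800 + 200) = 230432581*(46674*(1/800) + 200)/12465 = 230432581*(23337/400 + 200)/12465 = (230432581/12465)*(103337/400) = 23812211622797/4986000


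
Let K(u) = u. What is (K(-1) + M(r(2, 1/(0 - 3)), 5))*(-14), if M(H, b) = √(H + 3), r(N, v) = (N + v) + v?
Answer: 14 - 14*√39/3 ≈ -15.143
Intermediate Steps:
r(N, v) = N + 2*v
M(H, b) = √(3 + H)
(K(-1) + M(r(2, 1/(0 - 3)), 5))*(-14) = (-1 + √(3 + (2 + 2/(0 - 3))))*(-14) = (-1 + √(3 + (2 + 2/(-3))))*(-14) = (-1 + √(3 + (2 + 2*(-⅓))))*(-14) = (-1 + √(3 + (2 - ⅔)))*(-14) = (-1 + √(3 + 4/3))*(-14) = (-1 + √(13/3))*(-14) = (-1 + √39/3)*(-14) = 14 - 14*√39/3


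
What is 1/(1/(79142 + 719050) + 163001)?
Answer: 798192/130106094193 ≈ 6.1349e-6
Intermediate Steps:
1/(1/(79142 + 719050) + 163001) = 1/(1/798192 + 163001) = 1/(130106094193/798192) = 798192/130106094193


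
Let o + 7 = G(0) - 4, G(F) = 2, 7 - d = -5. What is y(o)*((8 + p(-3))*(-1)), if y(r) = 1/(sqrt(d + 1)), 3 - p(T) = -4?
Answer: -15*sqrt(13)/13 ≈ -4.1602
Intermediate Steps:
d = 12 (d = 7 - 1*(-5) = 7 + 5 = 12)
p(T) = 7 (p(T) = 3 - 1*(-4) = 3 + 4 = 7)
o = -9 (o = -7 + (2 - 4) = -7 - 2 = -9)
y(r) = sqrt(13)/13 (y(r) = 1/(sqrt(12 + 1)) = 1/(sqrt(13)) = sqrt(13)/13)
y(o)*((8 + p(-3))*(-1)) = (sqrt(13)/13)*((8 + 7)*(-1)) = (sqrt(13)/13)*(15*(-1)) = (sqrt(13)/13)*(-15) = -15*sqrt(13)/13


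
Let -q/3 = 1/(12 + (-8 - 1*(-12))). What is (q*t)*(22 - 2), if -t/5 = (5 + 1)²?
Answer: 675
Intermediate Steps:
t = -180 (t = -5*(5 + 1)² = -5*6² = -5*36 = -180)
q = -3/16 (q = -3/(12 + (-8 - 1*(-12))) = -3/(12 + (-8 + 12)) = -3/(12 + 4) = -3/16 ≈ -0.18750)
(q*t)*(22 - 2) = (-3/16*(-180))*(22 - 2) = (135/4)*20 = 675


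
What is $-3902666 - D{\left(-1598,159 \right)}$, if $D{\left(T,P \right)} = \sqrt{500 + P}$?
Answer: $-3902666 - \sqrt{659} \approx -3.9027 \cdot 10^{6}$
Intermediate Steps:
$-3902666 - D{\left(-1598,159 \right)} = -3902666 - \sqrt{500 + 159} = -3902666 - \sqrt{659}$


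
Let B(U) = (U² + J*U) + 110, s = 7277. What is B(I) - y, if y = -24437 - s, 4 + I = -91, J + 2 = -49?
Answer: 45694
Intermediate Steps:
J = -51 (J = -2 - 49 = -51)
I = -95 (I = -4 - 91 = -95)
B(U) = 110 + U² - 51*U (B(U) = (U² - 51*U) + 110 = 110 + U² - 51*U)
y = -31714 (y = -24437 - 1*7277 = -24437 - 7277 = -31714)
B(I) - y = (110 + (-95)² - 51*(-95)) - 1*(-31714) = (110 + 9025 + 4845) + 31714 = 13980 + 31714 = 45694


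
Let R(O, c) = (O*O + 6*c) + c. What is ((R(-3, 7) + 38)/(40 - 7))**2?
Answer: 1024/121 ≈ 8.4628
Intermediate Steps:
R(O, c) = O**2 + 7*c (R(O, c) = (O**2 + 6*c) + c = O**2 + 7*c)
((R(-3, 7) + 38)/(40 - 7))**2 = ((((-3)**2 + 7*7) + 38)/(40 - 7))**2 = (((9 + 49) + 38)/33)**2 = ((58 + 38)*(1/33))**2 = (96*(1/33))**2 = (32/11)**2 = 1024/121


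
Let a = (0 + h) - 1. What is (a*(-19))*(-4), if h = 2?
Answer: 76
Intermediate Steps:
a = 1 (a = (0 + 2) - 1 = 2 - 1 = 1)
(a*(-19))*(-4) = (1*(-19))*(-4) = -19*(-4) = 76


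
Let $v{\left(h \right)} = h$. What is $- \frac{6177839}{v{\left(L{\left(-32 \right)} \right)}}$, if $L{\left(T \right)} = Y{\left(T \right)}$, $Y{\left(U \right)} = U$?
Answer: $\frac{6177839}{32} \approx 1.9306 \cdot 10^{5}$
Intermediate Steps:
$L{\left(T \right)} = T$
$- \frac{6177839}{v{\left(L{\left(-32 \right)} \right)}} = - \frac{6177839}{-32} = \left(-6177839\right) \left(- \frac{1}{32}\right) = \frac{6177839}{32}$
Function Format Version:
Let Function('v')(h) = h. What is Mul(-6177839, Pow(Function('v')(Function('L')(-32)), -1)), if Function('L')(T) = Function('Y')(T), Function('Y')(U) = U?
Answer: Rational(6177839, 32) ≈ 1.9306e+5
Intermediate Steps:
Function('L')(T) = T
Mul(-6177839, Pow(Function('v')(Function('L')(-32)), -1)) = Mul(-6177839, Pow(-32, -1)) = Mul(-6177839, Rational(-1, 32)) = Rational(6177839, 32)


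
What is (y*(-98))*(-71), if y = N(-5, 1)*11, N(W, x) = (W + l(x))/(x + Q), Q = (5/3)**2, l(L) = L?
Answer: -1377684/17 ≈ -81040.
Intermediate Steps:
Q = 25/9 (Q = (5*(1/3))**2 = (5/3)**2 = 25/9 ≈ 2.7778)
N(W, x) = (W + x)/(25/9 + x) (N(W, x) = (W + x)/(x + 25/9) = (W + x)/(25/9 + x))
y = -198/17 (y = (9*(-5 + 1)/(25 + 9*1))*11 = (9*(-4)/(25 + 9))*11 = (9*(-4)/34)*11 = (9*(1/34)*(-4))*11 = -18/17*11 = -198/17 ≈ -11.647)
(y*(-98))*(-71) = -198/17*(-98)*(-71) = (19404/17)*(-71) = -1377684/17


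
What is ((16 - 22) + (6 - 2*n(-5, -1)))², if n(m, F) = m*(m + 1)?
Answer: 1600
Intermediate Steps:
n(m, F) = m*(1 + m)
((16 - 22) + (6 - 2*n(-5, -1)))² = ((16 - 22) + (6 - (-10)*(1 - 5)))² = (-6 + (6 - (-10)*(-4)))² = (-6 + (6 - 2*20))² = (-6 + (6 - 40))² = (-6 - 34)² = (-40)² = 1600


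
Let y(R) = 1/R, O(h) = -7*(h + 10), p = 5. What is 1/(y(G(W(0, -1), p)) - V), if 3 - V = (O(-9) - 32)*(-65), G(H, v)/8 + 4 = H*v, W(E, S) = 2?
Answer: 48/121537 ≈ 0.00039494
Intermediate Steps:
O(h) = -70 - 7*h (O(h) = -7*(10 + h) = -70 - 7*h)
G(H, v) = -32 + 8*H*v (G(H, v) = -32 + 8*(H*v) = -32 + 8*H*v)
V = -2532 (V = 3 - ((-70 - 7*(-9)) - 32)*(-65) = 3 - ((-70 + 63) - 32)*(-65) = 3 - (-7 - 32)*(-65) = 3 - (-39)*(-65) = 3 - 1*2535 = 3 - 2535 = -2532)
1/(y(G(W(0, -1), p)) - V) = 1/(1/(-32 + 8*2*5) - 1*(-2532)) = 1/(1/(-32 + 80) + 2532) = 1/(1/48 + 2532) = 1/(121537/48) = 48/121537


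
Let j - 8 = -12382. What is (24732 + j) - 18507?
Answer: -6149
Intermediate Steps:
j = -12374 (j = 8 - 12382 = -12374)
(24732 + j) - 18507 = (24732 - 12374) - 18507 = 12358 - 18507 = -6149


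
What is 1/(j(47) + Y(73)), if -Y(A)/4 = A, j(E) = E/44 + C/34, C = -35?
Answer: -748/218387 ≈ -0.0034251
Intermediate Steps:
j(E) = -35/34 + E/44 (j(E) = E/44 - 35/34 = -35/34 + E/44)
Y(A) = -4*A
1/(j(47) + Y(73)) = 1/((-35/34 + (1/44)*47) - 4*73) = 1/((-35/34 + 47/44) - 292) = 1/(29/748 - 292) = 1/(-218387/748) = -748/218387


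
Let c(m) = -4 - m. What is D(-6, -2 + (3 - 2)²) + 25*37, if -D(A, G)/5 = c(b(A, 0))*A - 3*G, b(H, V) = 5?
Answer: 640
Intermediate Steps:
D(A, G) = 15*G + 45*A (D(A, G) = -5*((-4 - 1*5)*A - 3*G) = -5*((-4 - 5)*A - 3*G) = -5*(-9*A - 3*G) = 15*G + 45*A)
D(-6, -2 + (3 - 2)²) + 25*37 = (15*(-2 + (3 - 2)²) + 45*(-6)) + 25*37 = (15*(-2 + 1²) - 270) + 925 = (15*(-2 + 1) - 270) + 925 = (15*(-1) - 270) + 925 = (-15 - 270) + 925 = -285 + 925 = 640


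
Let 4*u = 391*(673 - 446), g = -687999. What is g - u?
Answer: -2840753/4 ≈ -7.1019e+5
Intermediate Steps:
u = 88757/4 (u = (391*(673 - 446))/4 = (391*227)/4 = (1/4)*88757 = 88757/4 ≈ 22189.)
g - u = -687999 - 1*88757/4 = -687999 - 88757/4 = -2840753/4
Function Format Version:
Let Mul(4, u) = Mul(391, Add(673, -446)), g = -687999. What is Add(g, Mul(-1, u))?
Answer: Rational(-2840753, 4) ≈ -7.1019e+5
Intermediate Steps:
u = Rational(88757, 4) (u = Mul(Rational(1, 4), Mul(391, Add(673, -446))) = Mul(Rational(1, 4), Mul(391, 227)) = Mul(Rational(1, 4), 88757) = Rational(88757, 4) ≈ 22189.)
Add(g, Mul(-1, u)) = Add(-687999, Mul(-1, Rational(88757, 4))) = Add(-687999, Rational(-88757, 4)) = Rational(-2840753, 4)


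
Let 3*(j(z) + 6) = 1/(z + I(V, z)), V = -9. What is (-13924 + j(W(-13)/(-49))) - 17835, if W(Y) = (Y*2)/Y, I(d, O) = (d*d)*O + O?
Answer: -15819019/498 ≈ -31765.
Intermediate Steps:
I(d, O) = O + O*d**2 (I(d, O) = d**2*O + O = O*d**2 + O = O + O*d**2)
W(Y) = 2 (W(Y) = (2*Y)/Y = 2)
j(z) = -6 + 1/(249*z) (j(z) = -6 + 1/(3*(z + z*(1 + (-9)**2))) = -6 + 1/(3*(z + z*(1 + 81))) = -6 + 1/(3*(z + z*82)) = -6 + 1/(3*(z + 82*z)) = -6 + 1/(3*((83*z))) = -6 + (1/(83*z))/3 = -6 + 1/(249*z))
(-13924 + j(W(-13)/(-49))) - 17835 = (-13924 + (-6 + 1/(249*((2/(-49)))))) - 17835 = (-13924 + (-6 + 1/(249*((2*(-1/49)))))) - 17835 = (-13924 + (-6 + 1/(249*(-2/49)))) - 17835 = (-13924 + (-6 + (1/249)*(-49/2))) - 17835 = (-13924 + (-6 - 49/498)) - 17835 = (-13924 - 3037/498) - 17835 = -6937189/498 - 17835 = -15819019/498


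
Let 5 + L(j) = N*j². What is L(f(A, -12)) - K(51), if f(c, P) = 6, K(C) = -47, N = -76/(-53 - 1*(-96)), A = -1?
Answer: -930/43 ≈ -21.628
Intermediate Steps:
N = -76/43 (N = -76/(-53 + 96) = -76/43 ≈ -1.7674)
L(j) = -5 - 76*j²/43
L(f(A, -12)) - K(51) = (-5 - 76/43*6²) - 1*(-47) = (-5 - 76/43*36) + 47 = (-5 - 2736/43) + 47 = -2951/43 + 47 = -930/43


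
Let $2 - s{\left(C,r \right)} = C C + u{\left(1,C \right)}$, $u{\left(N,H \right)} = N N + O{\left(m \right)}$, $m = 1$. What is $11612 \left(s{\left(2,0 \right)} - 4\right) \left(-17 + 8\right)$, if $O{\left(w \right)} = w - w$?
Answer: $731556$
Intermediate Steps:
$O{\left(w \right)} = 0$
$u{\left(N,H \right)} = N^{2}$ ($u{\left(N,H \right)} = N N + 0 = N^{2} + 0 = N^{2}$)
$s{\left(C,r \right)} = 1 - C^{2}$ ($s{\left(C,r \right)} = 2 - \left(C C + 1^{2}\right) = 2 - \left(C^{2} + 1\right) = 2 - \left(1 + C^{2}\right) = 1 - C^{2}$)
$11612 \left(s{\left(2,0 \right)} - 4\right) \left(-17 + 8\right) = 11612 \left(\left(1 - 2^{2}\right) - 4\right) \left(-17 + 8\right) = 11612 \left(\left(1 - 4\right) - 4\right) \left(-9\right) = 11612 \left(-3 - 4\right) \left(-9\right) = 11612 \left(\left(-7\right) \left(-9\right)\right) = 11612 \cdot 63 = 731556$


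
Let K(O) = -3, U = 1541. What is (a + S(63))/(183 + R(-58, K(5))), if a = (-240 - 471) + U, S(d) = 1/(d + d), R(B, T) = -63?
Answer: 104581/15120 ≈ 6.9167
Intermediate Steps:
S(d) = 1/(2*d)
a = 830 (a = (-240 - 471) + 1541 = -711 + 1541 = 830)
(a + S(63))/(183 + R(-58, K(5))) = (830 + (½)/63)/(183 - 63) = (830 + (½)*(1/63))/120 = (830 + 1/126)*(1/120) = (104581/126)*(1/120) = 104581/15120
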